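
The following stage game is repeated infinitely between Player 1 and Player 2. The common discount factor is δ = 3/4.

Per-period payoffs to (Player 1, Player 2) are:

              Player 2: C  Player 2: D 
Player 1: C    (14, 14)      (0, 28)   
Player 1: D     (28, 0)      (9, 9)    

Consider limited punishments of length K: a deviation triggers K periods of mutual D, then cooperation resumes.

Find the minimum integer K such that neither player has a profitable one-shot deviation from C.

10

IC: δ(1−δ^K)/(1−δ) ≥ (28−14)/(14−9) = 14/5.
With δ = 3/4: need 1 − δ^K ≥ 14/5·(1−3/4)/(3/4), i.e. δ^K ≤ 0.0667.
Since (3/4)^9 = 0.0751 and (3/4)^10 = 0.0563, the smallest such K is 10.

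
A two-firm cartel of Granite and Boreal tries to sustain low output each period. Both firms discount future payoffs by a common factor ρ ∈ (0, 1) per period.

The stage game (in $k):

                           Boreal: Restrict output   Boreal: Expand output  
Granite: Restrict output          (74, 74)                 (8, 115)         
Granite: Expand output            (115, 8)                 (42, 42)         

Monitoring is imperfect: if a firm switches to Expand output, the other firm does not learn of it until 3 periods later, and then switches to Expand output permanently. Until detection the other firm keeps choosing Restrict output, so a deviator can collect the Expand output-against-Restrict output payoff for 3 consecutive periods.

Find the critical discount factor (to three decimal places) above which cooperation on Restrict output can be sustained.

Deviating for the 3 undetected periods gains 115−74 = 41 per period over cooperation, then loses 74−42 = 32 per period forever once punishment starts.
Gain: 41(1 + ρ + … + ρ^2); loss: 32·ρ^3/(1−ρ).
No profitable deviation ⇔ 41(1−ρ^3) ≤ 32·ρ^3, i.e. ρ^3 ≥ 41/(41+32) = 41/73.
Hence ρ ≥ (41/73)^(1/3) ≈ 0.825.

0.825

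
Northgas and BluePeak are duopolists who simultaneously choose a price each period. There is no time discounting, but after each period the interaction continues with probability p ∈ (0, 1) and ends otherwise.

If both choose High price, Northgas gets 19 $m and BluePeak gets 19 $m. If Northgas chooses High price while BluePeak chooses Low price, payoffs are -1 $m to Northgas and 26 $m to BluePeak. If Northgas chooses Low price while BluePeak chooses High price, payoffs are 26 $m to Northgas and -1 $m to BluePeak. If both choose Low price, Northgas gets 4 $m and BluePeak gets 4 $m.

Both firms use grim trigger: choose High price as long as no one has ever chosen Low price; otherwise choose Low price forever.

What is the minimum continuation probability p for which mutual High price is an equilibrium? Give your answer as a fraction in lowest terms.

7/22

With no time discounting, the continuation probability p plays the role of the discount factor.
Grim-trigger IC: 19/(1−p) ≥ 26 + 4p/(1−p) ⇒ p ≥ (26−19)/(26−4) = 7/22.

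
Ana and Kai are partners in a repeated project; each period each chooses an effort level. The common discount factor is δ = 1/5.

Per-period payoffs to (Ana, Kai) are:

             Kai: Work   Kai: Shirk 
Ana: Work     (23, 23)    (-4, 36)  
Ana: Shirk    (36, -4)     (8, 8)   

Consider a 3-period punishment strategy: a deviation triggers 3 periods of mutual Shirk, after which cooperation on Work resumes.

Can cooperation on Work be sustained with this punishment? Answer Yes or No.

Comparing payoff streams over the 4 periods until play realigns: cooperate → 23(1+δ+…+δ^3); deviate → 36 + 8(δ+…+δ^3).
Cooperation is sustained iff (23−8)(δ+…+δ^3) ≥ 36−23.
δ+…+δ^3 = 1/5·(1−(1/5)^3)/(1−1/5) = 0.2480, and (36−23)/(23−8) = 0.8667.
0.2480 < 0.8667, so cooperation is not sustainable.

No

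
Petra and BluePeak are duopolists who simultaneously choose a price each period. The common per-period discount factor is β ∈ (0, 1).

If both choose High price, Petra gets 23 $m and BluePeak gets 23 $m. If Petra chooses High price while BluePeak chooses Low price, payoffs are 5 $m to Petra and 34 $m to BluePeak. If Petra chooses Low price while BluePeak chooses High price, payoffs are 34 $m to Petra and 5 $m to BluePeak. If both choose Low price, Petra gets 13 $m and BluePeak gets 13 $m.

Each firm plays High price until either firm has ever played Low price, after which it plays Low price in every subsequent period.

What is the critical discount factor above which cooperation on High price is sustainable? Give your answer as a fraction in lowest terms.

11/21

Cooperation forever yields 23 each period: 23/(1−β).
Deviating yields 34 once, then 13 forever: 34 + 13β/(1−β).
No profitable deviation requires 23/(1−β) ≥ 34 + 13β/(1−β).
Multiplying by (1−β): 23 ≥ 34(1−β) + 13β = 34 − 21β.
So 21β ≥ 11, i.e. β ≥ 11/21.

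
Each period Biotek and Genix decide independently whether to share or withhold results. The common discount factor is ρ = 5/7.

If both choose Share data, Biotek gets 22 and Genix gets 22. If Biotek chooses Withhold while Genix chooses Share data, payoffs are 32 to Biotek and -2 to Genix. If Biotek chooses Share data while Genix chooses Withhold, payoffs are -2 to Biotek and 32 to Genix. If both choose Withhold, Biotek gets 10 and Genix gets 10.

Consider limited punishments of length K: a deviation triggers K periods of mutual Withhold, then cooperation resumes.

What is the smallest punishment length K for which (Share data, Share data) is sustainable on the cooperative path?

IC: ρ(1−ρ^K)/(1−ρ) ≥ (32−22)/(22−10) = 5/6.
With ρ = 5/7: need 1 − ρ^K ≥ 5/6·(1−5/7)/(5/7), i.e. ρ^K ≤ 0.6667.
Since (5/7)^1 = 0.7143 and (5/7)^2 = 0.5102, the smallest such K is 2.

2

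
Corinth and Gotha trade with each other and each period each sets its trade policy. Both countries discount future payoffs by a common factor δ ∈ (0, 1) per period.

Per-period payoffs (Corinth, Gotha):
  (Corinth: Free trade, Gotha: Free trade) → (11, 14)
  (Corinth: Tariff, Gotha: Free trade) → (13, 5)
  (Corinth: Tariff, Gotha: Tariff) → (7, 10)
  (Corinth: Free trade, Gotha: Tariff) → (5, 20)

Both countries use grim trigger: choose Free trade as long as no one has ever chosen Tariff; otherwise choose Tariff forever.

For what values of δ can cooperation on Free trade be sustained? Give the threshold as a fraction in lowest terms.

3/5

For Corinth: deviation gain 13−11 = 2, per-period punishment loss 11−7 = 4. IC gives δ ≥ 2/6 = 1/3.
For Gotha: gain 6, loss 4 per period, so δ ≥ 6/10 = 3/5.
The tighter constraint is Gotha's, so cooperation needs δ ≥ 3/5.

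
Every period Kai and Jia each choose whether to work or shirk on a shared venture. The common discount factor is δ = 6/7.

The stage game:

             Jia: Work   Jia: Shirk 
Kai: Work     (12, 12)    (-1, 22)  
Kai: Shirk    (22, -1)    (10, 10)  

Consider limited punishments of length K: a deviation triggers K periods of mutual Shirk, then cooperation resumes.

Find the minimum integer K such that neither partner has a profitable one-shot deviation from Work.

No profitable deviation requires (12−10)(δ+…+δ^K) ≥ 22−12, i.e. δ+…+δ^K ≥ 5 ≈ 5.0000.
With δ = 6/7, the partial sums are K=1: 0.8571, K=2: 1.5918, …, K=10: 4.7157, K=11: 4.8991, K=12: 5.0564.
K = 12 is the first length at which the sum reaches 5.0000.

12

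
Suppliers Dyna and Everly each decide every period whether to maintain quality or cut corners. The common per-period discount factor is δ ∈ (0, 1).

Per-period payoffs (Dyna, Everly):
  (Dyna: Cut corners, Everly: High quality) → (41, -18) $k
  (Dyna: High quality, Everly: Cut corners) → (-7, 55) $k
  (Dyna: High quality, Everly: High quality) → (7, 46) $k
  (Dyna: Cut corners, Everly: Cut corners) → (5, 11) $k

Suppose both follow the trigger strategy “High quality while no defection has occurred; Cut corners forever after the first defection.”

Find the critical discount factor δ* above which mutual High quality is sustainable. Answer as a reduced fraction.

Dyna: cooperation gives 7 each period; deviation gives 41 once then 5 forever.
  7/(1−δ) ≥ 41 + 5δ/(1−δ) ⇒ δ ≥ 34/36 = 17/18.
Everly: cooperation gives 46 each period; deviation gives 55 once then 11 forever.
  δ ≥ 9/44.
Both must hold, so the binding constraint is Dyna's: δ ≥ 17/18.

17/18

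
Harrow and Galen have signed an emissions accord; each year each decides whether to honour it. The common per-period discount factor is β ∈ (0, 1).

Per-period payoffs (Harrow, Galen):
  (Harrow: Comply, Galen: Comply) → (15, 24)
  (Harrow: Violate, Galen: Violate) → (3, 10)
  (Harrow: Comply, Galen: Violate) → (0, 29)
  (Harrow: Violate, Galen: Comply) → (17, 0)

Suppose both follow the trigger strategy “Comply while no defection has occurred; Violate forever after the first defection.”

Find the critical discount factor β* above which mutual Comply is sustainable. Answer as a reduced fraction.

Harrow's threshold: (17−15)/(17−3) = 1/7.
Galen's threshold: (29−24)/(29−10) = 5/19.
1/7 < 5/19, so Galen binds and β* = 5/19.

5/19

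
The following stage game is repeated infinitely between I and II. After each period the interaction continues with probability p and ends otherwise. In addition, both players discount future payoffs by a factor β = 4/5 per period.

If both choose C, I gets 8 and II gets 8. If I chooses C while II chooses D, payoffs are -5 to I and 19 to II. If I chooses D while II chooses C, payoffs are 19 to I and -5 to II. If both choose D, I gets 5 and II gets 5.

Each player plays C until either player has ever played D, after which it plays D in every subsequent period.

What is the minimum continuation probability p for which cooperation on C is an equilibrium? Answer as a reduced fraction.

55/56

With continuation probability p and discount β, the effective per-period discount factor is βp.
Grim-trigger IC: βp ≥ (19−8)/(19−5) = 11/14.
So p ≥ (11/14)/(4/5) = 55/56.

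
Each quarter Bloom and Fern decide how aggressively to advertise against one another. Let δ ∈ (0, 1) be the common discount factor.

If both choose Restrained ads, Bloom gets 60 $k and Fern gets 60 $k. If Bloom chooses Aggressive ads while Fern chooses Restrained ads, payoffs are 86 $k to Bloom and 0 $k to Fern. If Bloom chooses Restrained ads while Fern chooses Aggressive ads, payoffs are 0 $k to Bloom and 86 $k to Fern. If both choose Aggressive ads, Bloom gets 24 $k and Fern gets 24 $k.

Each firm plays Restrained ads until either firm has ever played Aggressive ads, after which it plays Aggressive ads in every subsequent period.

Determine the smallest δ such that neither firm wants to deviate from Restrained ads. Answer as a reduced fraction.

13/31

Under grim trigger the critical discount factor is (T−C)/(T−P) with T = 86, C = 60, P = 24.
δ* = (86−60)/(86−24) = 26/62 = 13/31.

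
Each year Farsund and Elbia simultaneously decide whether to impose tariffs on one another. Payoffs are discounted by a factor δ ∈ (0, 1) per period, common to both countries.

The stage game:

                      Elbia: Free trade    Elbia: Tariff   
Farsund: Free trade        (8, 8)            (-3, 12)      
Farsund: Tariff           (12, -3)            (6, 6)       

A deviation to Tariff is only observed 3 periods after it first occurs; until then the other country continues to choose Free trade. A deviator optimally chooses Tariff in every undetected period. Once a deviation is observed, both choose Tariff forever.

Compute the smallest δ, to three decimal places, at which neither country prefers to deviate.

0.874

The best deviation is to choose Tariff for all 3 undetected periods, earning 12 each, then 6 forever once detected.
Deviation value: 12(1−δ^3)/(1−δ) + 6δ^3/(1−δ); cooperation value: 8/(1−δ).
IC: 8 ≥ 12(1−δ^3) + 6δ^3 = 12 − 6δ^3.
So δ^3 ≥ 4/6 = 2/3, giving δ ≥ (2/3)^(1/3) ≈ 0.874.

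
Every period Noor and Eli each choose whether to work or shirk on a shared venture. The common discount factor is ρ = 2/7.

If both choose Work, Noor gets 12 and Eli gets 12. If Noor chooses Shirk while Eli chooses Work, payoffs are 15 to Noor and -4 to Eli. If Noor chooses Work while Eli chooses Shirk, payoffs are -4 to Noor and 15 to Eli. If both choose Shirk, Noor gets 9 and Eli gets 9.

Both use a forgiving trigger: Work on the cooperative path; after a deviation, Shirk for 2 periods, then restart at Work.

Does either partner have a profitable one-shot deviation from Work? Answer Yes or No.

Yes

IC: ρ+…+ρ^2 ≥ (15−12)/(12−9) = 1.
At ρ = 2/7: partial sum = 0.3673 < 1.0000. Cooperation not sustainable.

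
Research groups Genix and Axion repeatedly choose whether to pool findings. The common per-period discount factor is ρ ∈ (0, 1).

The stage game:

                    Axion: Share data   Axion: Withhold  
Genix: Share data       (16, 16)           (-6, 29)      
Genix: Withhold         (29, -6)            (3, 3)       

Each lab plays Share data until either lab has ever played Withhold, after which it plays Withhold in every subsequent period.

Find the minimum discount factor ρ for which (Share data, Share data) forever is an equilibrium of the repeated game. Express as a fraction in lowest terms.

1/2

One-period gain from deviating is 29 − 16 = 13. The loss is 16 − 3 = 13 in every subsequent period, with present value 13·ρ/(1−ρ).
Deviation is unprofitable when 13·ρ/(1−ρ) ≥ 13, i.e. ρ/(1−ρ) ≥ 1.
Equivalently ρ ≥ 13/(13+13) = 1/2.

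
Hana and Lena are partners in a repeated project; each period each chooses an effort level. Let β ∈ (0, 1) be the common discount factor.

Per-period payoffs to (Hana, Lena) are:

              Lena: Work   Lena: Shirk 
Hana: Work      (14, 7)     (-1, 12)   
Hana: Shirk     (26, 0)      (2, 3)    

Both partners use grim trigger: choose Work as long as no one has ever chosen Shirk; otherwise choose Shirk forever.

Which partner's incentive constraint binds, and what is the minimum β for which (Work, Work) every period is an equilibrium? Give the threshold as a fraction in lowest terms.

Hana's threshold: (26−14)/(26−2) = 1/2.
Lena's threshold: (12−7)/(12−3) = 5/9.
1/2 < 5/9, so Lena binds and β* = 5/9.

Lena; β ≥ 5/9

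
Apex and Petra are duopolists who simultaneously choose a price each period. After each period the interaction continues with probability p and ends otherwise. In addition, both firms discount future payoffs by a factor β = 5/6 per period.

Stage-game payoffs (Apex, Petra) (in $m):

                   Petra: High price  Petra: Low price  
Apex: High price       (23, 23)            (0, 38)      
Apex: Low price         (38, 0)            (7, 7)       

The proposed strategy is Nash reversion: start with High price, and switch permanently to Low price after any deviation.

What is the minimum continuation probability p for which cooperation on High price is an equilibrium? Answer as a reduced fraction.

18/31

With continuation probability p and discount β, the effective per-period discount factor is βp.
Grim-trigger IC: βp ≥ (38−23)/(38−7) = 15/31.
So p ≥ (15/31)/(5/6) = 18/31.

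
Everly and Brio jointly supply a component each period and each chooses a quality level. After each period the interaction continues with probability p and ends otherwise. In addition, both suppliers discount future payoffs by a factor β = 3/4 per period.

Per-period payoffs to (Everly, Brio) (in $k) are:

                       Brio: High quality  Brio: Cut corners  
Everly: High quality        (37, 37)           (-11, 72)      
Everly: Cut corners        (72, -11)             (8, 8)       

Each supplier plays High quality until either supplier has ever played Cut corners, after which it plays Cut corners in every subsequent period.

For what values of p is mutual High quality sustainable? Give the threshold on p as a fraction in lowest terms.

Expected continuation weight on next period's payoff is β·p = 3/4·p, which plays the role of the discount factor.
Cooperation requires 3/4·p ≥ (72−37)/(72−8) = 35/64, hence p ≥ 35/48.

35/48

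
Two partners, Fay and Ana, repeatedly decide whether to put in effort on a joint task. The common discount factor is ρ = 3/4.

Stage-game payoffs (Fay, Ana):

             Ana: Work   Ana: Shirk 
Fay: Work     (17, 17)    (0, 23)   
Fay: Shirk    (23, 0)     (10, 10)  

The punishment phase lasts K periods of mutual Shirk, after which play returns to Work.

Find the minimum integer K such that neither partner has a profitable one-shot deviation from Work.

2

Need Σ_{k=1}^{K} ρ^k ≥ (23−17)/(17−10) = 0.8571 at ρ = 3/4.
At K = 1 the sum is 0.7500 < 0.8571; at K = 2 it is 1.3125 ≥ 0.8571.
So the minimum punishment length is K = 2.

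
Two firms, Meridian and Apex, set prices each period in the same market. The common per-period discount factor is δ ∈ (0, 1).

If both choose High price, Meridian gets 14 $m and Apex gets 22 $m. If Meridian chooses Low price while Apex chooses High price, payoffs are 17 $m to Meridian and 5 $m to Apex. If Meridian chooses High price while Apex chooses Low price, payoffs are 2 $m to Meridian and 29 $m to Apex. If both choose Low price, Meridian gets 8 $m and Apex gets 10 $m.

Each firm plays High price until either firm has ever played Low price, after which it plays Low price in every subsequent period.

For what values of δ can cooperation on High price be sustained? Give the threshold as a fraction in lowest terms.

7/19

Meridian: cooperation gives 14 each period; deviation gives 17 once then 8 forever.
  14/(1−δ) ≥ 17 + 8δ/(1−δ) ⇒ δ ≥ 3/9 = 1/3.
Apex: cooperation gives 22 each period; deviation gives 29 once then 10 forever.
  δ ≥ 7/19.
Both must hold, so the binding constraint is Apex's: δ ≥ 7/19.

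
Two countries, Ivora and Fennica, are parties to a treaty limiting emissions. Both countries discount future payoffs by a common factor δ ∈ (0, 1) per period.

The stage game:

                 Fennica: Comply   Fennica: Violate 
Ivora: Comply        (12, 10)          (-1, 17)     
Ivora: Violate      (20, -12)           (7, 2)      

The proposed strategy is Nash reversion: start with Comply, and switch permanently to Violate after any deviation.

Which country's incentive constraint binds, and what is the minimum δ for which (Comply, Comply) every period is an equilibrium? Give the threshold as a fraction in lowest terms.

Ivora's threshold: (20−12)/(20−7) = 8/13.
Fennica's threshold: (17−10)/(17−2) = 7/15.
8/13 > 7/15, so Ivora binds and δ* = 8/13.

Ivora; δ ≥ 8/13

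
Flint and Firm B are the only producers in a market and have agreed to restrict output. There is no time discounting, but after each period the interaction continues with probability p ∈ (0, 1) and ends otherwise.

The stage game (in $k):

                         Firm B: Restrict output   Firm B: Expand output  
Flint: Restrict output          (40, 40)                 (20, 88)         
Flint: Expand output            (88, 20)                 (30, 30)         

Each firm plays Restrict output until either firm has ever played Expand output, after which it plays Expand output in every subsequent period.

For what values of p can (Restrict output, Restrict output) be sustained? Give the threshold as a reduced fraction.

24/29

With no time discounting, the continuation probability p plays the role of the discount factor.
Grim-trigger IC: 40/(1−p) ≥ 88 + 30p/(1−p) ⇒ p ≥ (88−40)/(88−30) = 24/29.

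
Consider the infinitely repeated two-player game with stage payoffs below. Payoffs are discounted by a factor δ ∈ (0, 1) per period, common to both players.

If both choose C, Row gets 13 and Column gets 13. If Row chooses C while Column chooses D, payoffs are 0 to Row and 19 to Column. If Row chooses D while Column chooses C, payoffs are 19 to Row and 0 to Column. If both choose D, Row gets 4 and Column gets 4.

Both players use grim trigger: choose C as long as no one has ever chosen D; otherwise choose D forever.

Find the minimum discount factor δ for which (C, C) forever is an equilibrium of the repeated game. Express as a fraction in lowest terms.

2/5

13/(1−δ) ≥ 19 + 4δ/(1−δ)
13 ≥ 19 − 15δ
δ ≥ 6/15 = 2/5.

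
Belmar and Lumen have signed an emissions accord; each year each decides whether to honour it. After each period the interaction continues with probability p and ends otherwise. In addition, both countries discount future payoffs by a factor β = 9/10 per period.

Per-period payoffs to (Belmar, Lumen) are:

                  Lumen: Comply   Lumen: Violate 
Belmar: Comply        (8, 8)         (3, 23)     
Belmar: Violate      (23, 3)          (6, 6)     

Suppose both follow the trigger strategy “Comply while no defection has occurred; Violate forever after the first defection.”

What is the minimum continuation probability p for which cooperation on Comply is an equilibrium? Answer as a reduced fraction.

Expected continuation weight on next period's payoff is β·p = 9/10·p, which plays the role of the discount factor.
Cooperation requires 9/10·p ≥ (23−8)/(23−6) = 15/17, hence p ≥ 50/51.

50/51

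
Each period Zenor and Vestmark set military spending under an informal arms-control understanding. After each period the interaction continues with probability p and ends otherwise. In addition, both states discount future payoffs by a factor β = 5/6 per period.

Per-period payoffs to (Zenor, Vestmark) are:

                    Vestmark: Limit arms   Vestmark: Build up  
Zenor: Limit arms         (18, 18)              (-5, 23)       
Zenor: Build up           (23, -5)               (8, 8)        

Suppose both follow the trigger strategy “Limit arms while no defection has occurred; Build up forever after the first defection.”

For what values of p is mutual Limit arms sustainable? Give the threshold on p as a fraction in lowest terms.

With continuation probability p and discount β, the effective per-period discount factor is βp.
Grim-trigger IC: βp ≥ (23−18)/(23−8) = 1/3.
So p ≥ (1/3)/(5/6) = 2/5.

2/5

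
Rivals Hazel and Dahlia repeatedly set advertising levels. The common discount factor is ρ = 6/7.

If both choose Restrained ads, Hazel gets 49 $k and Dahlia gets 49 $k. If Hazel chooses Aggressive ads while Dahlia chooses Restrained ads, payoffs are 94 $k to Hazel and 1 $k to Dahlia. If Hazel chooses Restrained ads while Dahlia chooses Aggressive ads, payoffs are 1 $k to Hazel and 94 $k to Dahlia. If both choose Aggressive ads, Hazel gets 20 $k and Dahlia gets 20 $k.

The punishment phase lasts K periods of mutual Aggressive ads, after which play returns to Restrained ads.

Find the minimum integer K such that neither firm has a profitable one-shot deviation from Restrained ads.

2

IC: ρ(1−ρ^K)/(1−ρ) ≥ (94−49)/(49−20) = 45/29.
With ρ = 6/7: need 1 − ρ^K ≥ 45/29·(1−6/7)/(6/7), i.e. ρ^K ≤ 0.7414.
Since (6/7)^1 = 0.8571 and (6/7)^2 = 0.7347, the smallest such K is 2.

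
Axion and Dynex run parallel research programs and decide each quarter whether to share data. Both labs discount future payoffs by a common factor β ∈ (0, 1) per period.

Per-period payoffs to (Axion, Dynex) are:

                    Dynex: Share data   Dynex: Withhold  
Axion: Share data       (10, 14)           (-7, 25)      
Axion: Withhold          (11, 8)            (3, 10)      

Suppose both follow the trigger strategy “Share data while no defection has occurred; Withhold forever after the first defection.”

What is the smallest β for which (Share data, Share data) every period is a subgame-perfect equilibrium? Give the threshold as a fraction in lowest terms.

Axion: cooperation gives 10 each period; deviation gives 11 once then 3 forever.
  10/(1−β) ≥ 11 + 3β/(1−β) ⇒ β ≥ 1/8.
Dynex: cooperation gives 14 each period; deviation gives 25 once then 10 forever.
  β ≥ 11/15.
Both must hold, so the binding constraint is Dynex's: β ≥ 11/15.

11/15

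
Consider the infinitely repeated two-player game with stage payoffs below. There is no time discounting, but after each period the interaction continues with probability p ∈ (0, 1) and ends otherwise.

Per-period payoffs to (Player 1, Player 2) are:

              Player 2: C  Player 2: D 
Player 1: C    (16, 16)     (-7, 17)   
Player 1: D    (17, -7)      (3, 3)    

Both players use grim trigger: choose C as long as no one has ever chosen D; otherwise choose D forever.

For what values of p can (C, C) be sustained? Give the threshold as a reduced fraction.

With no time discounting, the continuation probability p plays the role of the discount factor.
Grim-trigger IC: 16/(1−p) ≥ 17 + 3p/(1−p) ⇒ p ≥ (17−16)/(17−3) = 1/14.

1/14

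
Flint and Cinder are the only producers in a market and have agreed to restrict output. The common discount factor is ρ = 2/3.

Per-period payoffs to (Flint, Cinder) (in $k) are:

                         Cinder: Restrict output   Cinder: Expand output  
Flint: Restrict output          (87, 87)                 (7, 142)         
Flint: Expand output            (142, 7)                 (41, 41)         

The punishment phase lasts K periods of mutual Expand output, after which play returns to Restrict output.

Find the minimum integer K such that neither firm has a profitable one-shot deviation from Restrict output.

No profitable deviation requires (87−41)(ρ+…+ρ^K) ≥ 142−87, i.e. ρ+…+ρ^K ≥ 55/46 ≈ 1.1957.
With ρ = 2/3, the partial sums are K=1: 0.6667, K=2: 1.1111, K=3: 1.4074.
K = 3 is the first length at which the sum reaches 1.1957.

3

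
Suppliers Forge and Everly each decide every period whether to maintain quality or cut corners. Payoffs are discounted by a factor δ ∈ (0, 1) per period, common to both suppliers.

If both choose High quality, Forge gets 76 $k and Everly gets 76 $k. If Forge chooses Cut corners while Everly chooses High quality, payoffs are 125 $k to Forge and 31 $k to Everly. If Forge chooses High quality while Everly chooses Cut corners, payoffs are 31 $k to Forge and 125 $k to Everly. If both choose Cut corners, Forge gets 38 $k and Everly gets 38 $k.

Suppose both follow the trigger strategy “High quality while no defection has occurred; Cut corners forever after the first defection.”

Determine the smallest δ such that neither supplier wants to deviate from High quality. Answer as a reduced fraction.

Cooperation forever yields 76 each period: 76/(1−δ).
Deviating yields 125 once, then 38 forever: 125 + 38δ/(1−δ).
No profitable deviation requires 76/(1−δ) ≥ 125 + 38δ/(1−δ).
Multiplying by (1−δ): 76 ≥ 125(1−δ) + 38δ = 125 − 87δ.
So 87δ ≥ 49, i.e. δ ≥ 49/87.

49/87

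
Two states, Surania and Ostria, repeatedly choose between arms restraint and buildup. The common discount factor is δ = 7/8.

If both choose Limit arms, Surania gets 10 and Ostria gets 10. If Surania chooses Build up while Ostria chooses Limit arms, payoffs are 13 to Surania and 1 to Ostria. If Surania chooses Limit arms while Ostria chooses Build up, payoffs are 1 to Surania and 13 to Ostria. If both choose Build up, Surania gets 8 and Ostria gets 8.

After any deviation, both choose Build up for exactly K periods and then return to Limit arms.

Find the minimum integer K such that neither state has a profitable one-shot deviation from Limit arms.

No profitable deviation requires (10−8)(δ+…+δ^K) ≥ 13−10, i.e. δ+…+δ^K ≥ 3/2 ≈ 1.5000.
With δ = 7/8, the partial sums are K=1: 0.8750, K=2: 1.6406.
K = 2 is the first length at which the sum reaches 1.5000.

2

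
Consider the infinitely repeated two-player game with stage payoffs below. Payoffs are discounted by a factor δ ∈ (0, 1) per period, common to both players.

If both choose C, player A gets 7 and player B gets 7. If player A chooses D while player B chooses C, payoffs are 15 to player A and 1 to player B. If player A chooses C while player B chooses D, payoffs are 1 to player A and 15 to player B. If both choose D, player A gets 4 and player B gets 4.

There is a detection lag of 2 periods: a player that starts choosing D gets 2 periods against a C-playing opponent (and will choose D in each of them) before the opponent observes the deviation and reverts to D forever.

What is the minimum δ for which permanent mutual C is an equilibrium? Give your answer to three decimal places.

A deviator earns 15 for 2 periods, then 4 forever; cooperating earns 7 forever. Multiplying the IC by (1−δ):
7 ≥ 15(1−δ^2) + 4δ^2, so 11·δ^2 ≥ 8 and δ^2 ≥ 8/11.
δ ≥ (8/11)^(1/2) ≈ 0.853.

0.853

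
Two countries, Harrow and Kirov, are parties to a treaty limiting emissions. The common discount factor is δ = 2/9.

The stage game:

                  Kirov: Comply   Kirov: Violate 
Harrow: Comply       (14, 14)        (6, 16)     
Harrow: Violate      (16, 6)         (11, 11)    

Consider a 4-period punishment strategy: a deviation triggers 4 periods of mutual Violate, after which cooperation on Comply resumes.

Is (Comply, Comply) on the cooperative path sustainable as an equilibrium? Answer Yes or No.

No

A one-shot deviation gives 16 now, then 11 for 4 periods, then back to 14.
Gain from deviating: (16−14) today; loss: (14−11) in each of the next 4 periods.
No-deviation condition: (14−11)(δ+…+δ^4) ≥ 16−14, i.e. δ+…+δ^4 ≥ 2/3.
At δ = 2/9: δ+…+δ^4 = 0.2850 < 0.6667.
So cooperation is not sustainable.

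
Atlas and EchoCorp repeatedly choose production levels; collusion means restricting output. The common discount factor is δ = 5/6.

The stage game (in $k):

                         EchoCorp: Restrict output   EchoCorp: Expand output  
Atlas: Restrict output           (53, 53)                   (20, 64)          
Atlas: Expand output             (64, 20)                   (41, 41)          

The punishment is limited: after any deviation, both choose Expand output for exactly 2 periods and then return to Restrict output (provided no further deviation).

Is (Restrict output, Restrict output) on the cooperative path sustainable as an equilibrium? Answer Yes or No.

Yes

IC: δ+…+δ^2 ≥ (64−53)/(53−41) = 11/12.
At δ = 5/6: partial sum = 1.5278 ≥ 0.9167. Cooperation sustainable.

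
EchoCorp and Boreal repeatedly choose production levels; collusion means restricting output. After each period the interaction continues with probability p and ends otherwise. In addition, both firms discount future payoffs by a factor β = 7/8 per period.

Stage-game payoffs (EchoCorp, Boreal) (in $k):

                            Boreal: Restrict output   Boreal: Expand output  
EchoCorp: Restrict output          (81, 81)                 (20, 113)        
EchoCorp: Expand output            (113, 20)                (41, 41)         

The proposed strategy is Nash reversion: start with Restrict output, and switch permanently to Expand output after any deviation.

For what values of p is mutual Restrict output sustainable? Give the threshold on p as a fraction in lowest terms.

With continuation probability p and discount β, the effective per-period discount factor is βp.
Grim-trigger IC: βp ≥ (113−81)/(113−41) = 4/9.
So p ≥ (4/9)/(7/8) = 32/63.

32/63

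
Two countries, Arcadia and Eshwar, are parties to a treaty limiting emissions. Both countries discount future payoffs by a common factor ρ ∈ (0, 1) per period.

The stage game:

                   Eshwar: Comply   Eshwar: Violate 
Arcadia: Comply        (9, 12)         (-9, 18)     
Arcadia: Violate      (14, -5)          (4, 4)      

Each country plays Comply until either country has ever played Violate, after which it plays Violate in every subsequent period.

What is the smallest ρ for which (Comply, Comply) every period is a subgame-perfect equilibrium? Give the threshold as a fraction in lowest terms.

For Arcadia: deviation gain 14−9 = 5, per-period punishment loss 9−4 = 5. IC gives ρ ≥ 5/10 = 1/2.
For Eshwar: gain 6, loss 8 per period, so ρ ≥ 6/14 = 3/7.
The tighter constraint is Arcadia's, so cooperation needs ρ ≥ 1/2.

1/2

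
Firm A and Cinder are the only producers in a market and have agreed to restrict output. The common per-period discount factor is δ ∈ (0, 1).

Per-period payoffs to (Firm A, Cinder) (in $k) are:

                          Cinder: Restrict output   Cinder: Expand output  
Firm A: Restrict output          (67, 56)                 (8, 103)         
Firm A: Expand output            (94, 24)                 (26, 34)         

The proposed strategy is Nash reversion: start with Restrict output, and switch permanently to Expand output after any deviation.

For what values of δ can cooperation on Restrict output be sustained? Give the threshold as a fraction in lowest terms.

47/69

Firm A's threshold: (94−67)/(94−26) = 27/68.
Cinder's threshold: (103−56)/(103−34) = 47/69.
27/68 < 47/69, so Cinder binds and δ* = 47/69.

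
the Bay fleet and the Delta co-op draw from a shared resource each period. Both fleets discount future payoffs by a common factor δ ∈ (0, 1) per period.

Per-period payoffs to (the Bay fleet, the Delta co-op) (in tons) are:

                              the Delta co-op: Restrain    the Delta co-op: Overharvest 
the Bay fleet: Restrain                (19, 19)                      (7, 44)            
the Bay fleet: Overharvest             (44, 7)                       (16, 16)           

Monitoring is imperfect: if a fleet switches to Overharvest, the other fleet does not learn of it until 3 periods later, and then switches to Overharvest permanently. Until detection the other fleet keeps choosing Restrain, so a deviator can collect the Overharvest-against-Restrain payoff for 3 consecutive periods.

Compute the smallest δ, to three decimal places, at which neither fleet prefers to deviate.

A deviator earns 44 for 3 periods, then 16 forever; cooperating earns 19 forever. Multiplying the IC by (1−δ):
19 ≥ 44(1−δ^3) + 16δ^3, so 28·δ^3 ≥ 25 and δ^3 ≥ 25/28.
δ ≥ (25/28)^(1/3) ≈ 0.963.

0.963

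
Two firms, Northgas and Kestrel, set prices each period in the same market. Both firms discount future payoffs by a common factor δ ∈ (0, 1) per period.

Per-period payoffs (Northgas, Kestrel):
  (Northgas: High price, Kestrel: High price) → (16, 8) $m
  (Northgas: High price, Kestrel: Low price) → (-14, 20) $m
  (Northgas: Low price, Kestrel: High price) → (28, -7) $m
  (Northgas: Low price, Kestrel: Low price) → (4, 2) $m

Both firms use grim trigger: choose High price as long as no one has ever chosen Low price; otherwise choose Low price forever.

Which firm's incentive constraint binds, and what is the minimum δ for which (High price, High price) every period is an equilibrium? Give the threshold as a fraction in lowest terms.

Kestrel; δ ≥ 2/3

Northgas's threshold: (28−16)/(28−4) = 1/2.
Kestrel's threshold: (20−8)/(20−2) = 2/3.
1/2 < 2/3, so Kestrel binds and δ* = 2/3.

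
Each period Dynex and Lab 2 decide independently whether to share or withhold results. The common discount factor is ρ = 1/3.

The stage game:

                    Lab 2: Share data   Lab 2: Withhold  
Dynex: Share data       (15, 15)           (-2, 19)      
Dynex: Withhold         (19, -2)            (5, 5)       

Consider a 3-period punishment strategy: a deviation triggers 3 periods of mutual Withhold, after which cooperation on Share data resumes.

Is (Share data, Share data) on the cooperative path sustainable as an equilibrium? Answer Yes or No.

A one-shot deviation gives 19 now, then 5 for 3 periods, then back to 15.
Gain from deviating: (19−15) today; loss: (15−5) in each of the next 3 periods.
No-deviation condition: (15−5)(ρ+…+ρ^3) ≥ 19−15, i.e. ρ+…+ρ^3 ≥ 2/5.
At ρ = 1/3: ρ+…+ρ^3 = 0.4815 ≥ 0.4000.
So cooperation is sustainable.

Yes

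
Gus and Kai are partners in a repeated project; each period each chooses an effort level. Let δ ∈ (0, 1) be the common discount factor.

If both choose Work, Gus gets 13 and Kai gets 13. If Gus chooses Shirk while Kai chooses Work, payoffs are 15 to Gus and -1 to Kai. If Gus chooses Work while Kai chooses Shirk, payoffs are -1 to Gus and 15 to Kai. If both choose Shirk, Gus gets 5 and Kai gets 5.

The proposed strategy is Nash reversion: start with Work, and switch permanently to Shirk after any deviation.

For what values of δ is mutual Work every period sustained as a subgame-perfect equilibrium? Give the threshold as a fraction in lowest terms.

One-period gain from deviating is 15 − 13 = 2. The loss is 13 − 5 = 8 in every subsequent period, with present value 8·δ/(1−δ).
Deviation is unprofitable when 8·δ/(1−δ) ≥ 2, i.e. δ/(1−δ) ≥ 1/4.
Equivalently δ ≥ 2/(2+8) = 1/5.

1/5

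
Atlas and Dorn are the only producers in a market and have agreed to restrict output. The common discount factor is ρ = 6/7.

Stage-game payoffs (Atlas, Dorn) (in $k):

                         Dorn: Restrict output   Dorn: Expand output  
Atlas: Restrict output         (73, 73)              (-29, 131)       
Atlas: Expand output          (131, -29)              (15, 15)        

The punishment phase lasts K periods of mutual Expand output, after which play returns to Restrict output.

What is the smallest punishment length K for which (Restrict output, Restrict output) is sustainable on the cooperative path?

2

Need Σ_{k=1}^{K} ρ^k ≥ (131−73)/(73−15) = 1.0000 at ρ = 6/7.
At K = 1 the sum is 0.8571 < 1.0000; at K = 2 it is 1.5918 ≥ 1.0000.
So the minimum punishment length is K = 2.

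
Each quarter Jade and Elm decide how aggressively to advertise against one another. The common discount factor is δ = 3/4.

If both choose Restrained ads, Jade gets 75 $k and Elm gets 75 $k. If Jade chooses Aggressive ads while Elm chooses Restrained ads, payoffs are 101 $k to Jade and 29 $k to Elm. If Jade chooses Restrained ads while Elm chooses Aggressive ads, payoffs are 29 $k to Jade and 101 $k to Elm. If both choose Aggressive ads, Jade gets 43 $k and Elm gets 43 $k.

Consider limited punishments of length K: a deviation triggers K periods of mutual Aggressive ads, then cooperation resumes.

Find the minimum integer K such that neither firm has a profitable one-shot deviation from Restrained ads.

Need Σ_{k=1}^{K} δ^k ≥ (101−75)/(75−43) = 0.8125 at δ = 3/4.
At K = 1 the sum is 0.7500 < 0.8125; at K = 2 it is 1.3125 ≥ 0.8125.
So the minimum punishment length is K = 2.

2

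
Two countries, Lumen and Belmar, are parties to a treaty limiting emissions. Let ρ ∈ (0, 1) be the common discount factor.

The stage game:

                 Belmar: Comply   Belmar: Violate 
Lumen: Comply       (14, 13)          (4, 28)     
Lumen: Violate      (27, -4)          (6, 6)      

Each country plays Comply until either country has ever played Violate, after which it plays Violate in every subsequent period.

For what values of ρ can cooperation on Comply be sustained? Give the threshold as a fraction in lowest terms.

For Lumen: deviation gain 27−14 = 13, per-period punishment loss 14−6 = 8. IC gives ρ ≥ 13/21.
For Belmar: gain 15, loss 7 per period, so ρ ≥ 15/22.
The tighter constraint is Belmar's, so cooperation needs ρ ≥ 15/22.

15/22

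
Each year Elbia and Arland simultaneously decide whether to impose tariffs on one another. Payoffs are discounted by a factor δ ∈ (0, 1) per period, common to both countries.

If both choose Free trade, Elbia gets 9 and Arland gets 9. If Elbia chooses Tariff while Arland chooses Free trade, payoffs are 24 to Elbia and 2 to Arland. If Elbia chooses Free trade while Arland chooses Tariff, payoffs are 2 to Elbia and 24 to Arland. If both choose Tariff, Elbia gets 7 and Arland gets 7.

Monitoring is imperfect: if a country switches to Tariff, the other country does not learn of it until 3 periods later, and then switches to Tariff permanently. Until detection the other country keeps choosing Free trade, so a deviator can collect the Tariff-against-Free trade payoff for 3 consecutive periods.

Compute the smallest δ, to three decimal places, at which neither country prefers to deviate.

0.959

The best deviation is to choose Tariff for all 3 undetected periods, earning 24 each, then 7 forever once detected.
Deviation value: 24(1−δ^3)/(1−δ) + 7δ^3/(1−δ); cooperation value: 9/(1−δ).
IC: 9 ≥ 24(1−δ^3) + 7δ^3 = 24 − 17δ^3.
So δ^3 ≥ 15/17, giving δ ≥ (15/17)^(1/3) ≈ 0.959.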